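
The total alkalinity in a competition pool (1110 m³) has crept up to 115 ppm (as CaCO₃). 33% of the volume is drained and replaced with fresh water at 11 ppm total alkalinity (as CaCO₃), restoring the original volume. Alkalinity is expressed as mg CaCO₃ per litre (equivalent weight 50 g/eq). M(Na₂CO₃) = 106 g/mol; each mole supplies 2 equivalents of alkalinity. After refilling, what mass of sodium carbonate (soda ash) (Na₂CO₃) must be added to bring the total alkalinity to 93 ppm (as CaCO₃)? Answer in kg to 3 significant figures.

Volume: 1110 m³ = 1,110,000 L.
After draining 33% and refilling: 115 × 0.67 + 11 × 0.33 = 80.68 ppm.
Deficit to target: 93 − 80.68 = 12.32 mg/L.
As CaCO₃: 12.32 mg/L × 1,110,000 L = 13,680 g; ÷ 50 g/eq ÷ 2 = 136.8 mol Na₂CO₃.
Mass: 136.8 × 106 = 14,500 g.

14.5 kg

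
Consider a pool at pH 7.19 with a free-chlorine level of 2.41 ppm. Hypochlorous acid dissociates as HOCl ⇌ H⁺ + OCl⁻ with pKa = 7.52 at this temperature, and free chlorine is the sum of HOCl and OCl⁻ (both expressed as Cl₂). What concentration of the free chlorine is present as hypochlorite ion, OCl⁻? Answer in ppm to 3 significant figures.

0.768 ppm

[OCl⁻]/[HOCl] = 10^(pH − pKa) = 10^(7.19 − 7.52) = 10^-0.33 = 0.4677.
Fraction as HOCl = 1 / (1 + 0.4677) = 0.6813.
OCl⁻ = (1 − 0.6813) × 2.41 ppm = 0.768 ppm.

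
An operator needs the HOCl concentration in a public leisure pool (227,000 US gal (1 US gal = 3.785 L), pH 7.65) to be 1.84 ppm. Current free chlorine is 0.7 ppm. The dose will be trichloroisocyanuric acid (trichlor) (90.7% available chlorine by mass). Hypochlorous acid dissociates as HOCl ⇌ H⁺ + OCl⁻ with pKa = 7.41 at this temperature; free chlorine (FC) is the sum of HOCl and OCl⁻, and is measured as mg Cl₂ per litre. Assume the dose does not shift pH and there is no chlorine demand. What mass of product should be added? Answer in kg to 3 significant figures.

4.11 kg

Volume: 227,000 US gal × 3.785 L/gal = 859,195 L.
[OCl⁻]/[HOCl] = 10^(pH − pKa) = 10^(7.65 − 7.41) = 1.738; fraction as HOCl = 1/(1 + 1.738) = 0.3653.
Free chlorine required for 1.84 ppm HOCl: 1.84 / 0.3653 = 5.038 ppm.
FC to add: 5.038 − 0.7 = 4.338 mg/L as Cl₂.
Cl₂ equivalent: 4.338 mg/L × 859,195 L = 3727 g.
Product at 90.7% available Cl: 3727 / 0.907 = 4109 g.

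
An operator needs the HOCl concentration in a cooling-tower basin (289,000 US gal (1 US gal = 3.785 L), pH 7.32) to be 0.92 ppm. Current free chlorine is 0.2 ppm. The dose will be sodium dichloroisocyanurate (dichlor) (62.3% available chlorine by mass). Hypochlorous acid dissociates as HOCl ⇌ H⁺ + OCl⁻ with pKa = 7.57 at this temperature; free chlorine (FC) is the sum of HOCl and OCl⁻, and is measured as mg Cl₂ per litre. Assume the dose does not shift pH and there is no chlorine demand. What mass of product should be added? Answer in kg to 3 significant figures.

2.17 kg

Volume: 289,000 US gal × 3.785 L/gal = 1,093,865 L.
[OCl⁻]/[HOCl] = 10^(pH − pKa) = 10^(7.32 − 7.57) = 0.5623; fraction as HOCl = 1/(1 + 0.5623) = 0.6401.
Free chlorine required for 0.92 ppm HOCl: 0.92 / 0.6401 = 1.437 ppm.
FC to add: 1.437 − 0.2 = 1.237 mg/L as Cl₂.
Cl₂ equivalent: 1.237 mg/L × 1,093,865 L = 1353 g.
Product at 62.3% available Cl: 1353 / 0.623 = 2173 g.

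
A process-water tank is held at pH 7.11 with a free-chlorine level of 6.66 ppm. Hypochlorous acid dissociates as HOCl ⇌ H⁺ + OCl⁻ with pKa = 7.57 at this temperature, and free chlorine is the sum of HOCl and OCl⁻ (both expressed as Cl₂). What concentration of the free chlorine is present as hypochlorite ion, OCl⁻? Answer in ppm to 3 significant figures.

1.71 ppm

[OCl⁻]/[HOCl] = 10^(pH − pKa) = 10^(7.11 − 7.57) = 10^-0.46 = 0.3467.
Fraction as HOCl = 1 / (1 + 0.3467) = 0.7425.
OCl⁻ = (1 − 0.7425) × 6.66 ppm = 1.715 ppm.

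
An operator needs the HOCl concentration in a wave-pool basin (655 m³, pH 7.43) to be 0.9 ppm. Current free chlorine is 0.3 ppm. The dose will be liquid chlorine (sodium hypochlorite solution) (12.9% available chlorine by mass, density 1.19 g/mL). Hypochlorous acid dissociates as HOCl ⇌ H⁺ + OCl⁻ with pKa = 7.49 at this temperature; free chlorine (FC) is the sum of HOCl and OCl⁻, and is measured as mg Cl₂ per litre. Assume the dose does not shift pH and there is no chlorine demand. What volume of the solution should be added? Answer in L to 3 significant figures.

Volume: 655 m³ = 655,000 L.
[OCl⁻]/[HOCl] = 10^(pH − pKa) = 10^(7.43 − 7.49) = 0.871; fraction as HOCl = 1/(1 + 0.871) = 0.5345.
Free chlorine required for 0.9 ppm HOCl: 0.9 / 0.5345 = 1.684 ppm.
FC to add: 1.684 − 0.3 = 1.384 mg/L as Cl₂.
Cl₂ equivalent: 1.384 mg/L × 655,000 L = 906.4 g.
Product at 12.9% available Cl: 906.4 / 0.129 = 7027 g.
Volume: 7027 g ÷ 1.19 g/mL = 5905 mL.

5.90 L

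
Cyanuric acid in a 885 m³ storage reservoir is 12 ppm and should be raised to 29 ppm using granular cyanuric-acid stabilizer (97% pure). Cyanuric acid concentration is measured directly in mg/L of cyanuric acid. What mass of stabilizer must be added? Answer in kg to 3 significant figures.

Volume: 885 m³ = 885,000 L.
CYA to add: (29 − 12) = 17 mg/L × 885,000 L = 15,040 g cyanuric acid.
At 97% purity: 15,040 / 0.97 = 15,510 g product.

15.5 kg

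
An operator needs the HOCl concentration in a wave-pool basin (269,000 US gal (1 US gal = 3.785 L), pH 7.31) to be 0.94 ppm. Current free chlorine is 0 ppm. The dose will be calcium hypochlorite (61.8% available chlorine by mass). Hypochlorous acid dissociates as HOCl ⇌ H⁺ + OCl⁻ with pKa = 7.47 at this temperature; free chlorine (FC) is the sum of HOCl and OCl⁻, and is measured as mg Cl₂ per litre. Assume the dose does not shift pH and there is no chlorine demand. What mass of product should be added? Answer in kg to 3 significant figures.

2.62 kg

Volume: 269,000 US gal × 3.785 L/gal = 1,018,165 L.
[OCl⁻]/[HOCl] = 10^(pH − pKa) = 10^(7.31 − 7.47) = 0.6918; fraction as HOCl = 1/(1 + 0.6918) = 0.5911.
Free chlorine required for 0.94 ppm HOCl: 0.94 / 0.5911 = 1.59 ppm.
FC to add: 1.59 − 0 = 1.59 mg/L as Cl₂.
Cl₂ equivalent: 1.59 mg/L × 1,018,165 L = 1619 g.
Product at 61.8% available Cl: 1619 / 0.618 = 2620 g.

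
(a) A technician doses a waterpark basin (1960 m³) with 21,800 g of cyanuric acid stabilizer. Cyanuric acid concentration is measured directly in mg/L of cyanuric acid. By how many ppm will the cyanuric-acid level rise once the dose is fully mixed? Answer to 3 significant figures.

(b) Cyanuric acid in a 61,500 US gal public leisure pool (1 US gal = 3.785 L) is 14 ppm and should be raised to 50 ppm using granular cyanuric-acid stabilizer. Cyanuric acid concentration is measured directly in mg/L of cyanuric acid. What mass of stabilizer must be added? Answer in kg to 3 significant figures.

(a) 11.1 ppm; (b) 8.38 kg

(a) Volume: 1960 m³ = 1,960,000 L.
(a) Rise: 21,800 g / 1,960,000 L × 1000 = 11.12 mg/L.

(b) Volume: 61,500 US gal × 3.785 L/gal = 232,778 L.
(b) CYA to add: (50 − 14) = 36 mg/L × 232,778 L = 8380 g cyanuric acid.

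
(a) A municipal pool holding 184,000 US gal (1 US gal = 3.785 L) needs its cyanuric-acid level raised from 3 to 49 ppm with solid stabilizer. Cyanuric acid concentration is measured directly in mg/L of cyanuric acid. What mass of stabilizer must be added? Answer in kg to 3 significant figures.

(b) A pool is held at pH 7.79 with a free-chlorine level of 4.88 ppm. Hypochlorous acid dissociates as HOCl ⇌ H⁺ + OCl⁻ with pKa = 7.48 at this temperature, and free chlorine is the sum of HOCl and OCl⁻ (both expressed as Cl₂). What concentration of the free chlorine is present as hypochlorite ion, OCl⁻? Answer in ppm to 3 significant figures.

(a) Volume: 184,000 US gal × 3.785 L/gal = 696,440 L.
(a) CYA to add: (49 − 3) = 46 mg/L × 696,440 L = 32,040 g cyanuric acid.

(b) [OCl⁻]/[HOCl] = 10^(pH − pKa) = 10^(7.79 − 7.48) = 10^0.31 = 2.042.
(b) Fraction as HOCl = 1 / (1 + 2.042) = 0.3288.
(b) OCl⁻ = (1 − 0.3288) × 4.88 ppm = 3.276 ppm.

(a) 32.0 kg; (b) 3.28 ppm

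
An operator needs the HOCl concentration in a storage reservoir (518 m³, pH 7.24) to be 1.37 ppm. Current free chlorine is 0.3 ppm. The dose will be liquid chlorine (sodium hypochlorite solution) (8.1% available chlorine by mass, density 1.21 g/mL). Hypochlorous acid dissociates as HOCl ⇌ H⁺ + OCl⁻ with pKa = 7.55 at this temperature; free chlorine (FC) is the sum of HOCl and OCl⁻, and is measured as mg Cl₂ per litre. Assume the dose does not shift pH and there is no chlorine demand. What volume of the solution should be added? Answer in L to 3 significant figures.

Volume: 518 m³ = 518,000 L.
[OCl⁻]/[HOCl] = 10^(pH − pKa) = 10^(7.24 − 7.55) = 0.4898; fraction as HOCl = 1/(1 + 0.4898) = 0.6712.
Free chlorine required for 1.37 ppm HOCl: 1.37 / 0.6712 = 2.041 ppm.
FC to add: 2.041 − 0.3 = 1.741 mg/L as Cl₂.
Cl₂ equivalent: 1.741 mg/L × 518,000 L = 901.8 g.
Product at 8.1% available Cl: 901.8 / 0.081 = 11,130 g.
Volume: 11,130 g ÷ 1.21 g/mL = 9201 mL.

9.20 L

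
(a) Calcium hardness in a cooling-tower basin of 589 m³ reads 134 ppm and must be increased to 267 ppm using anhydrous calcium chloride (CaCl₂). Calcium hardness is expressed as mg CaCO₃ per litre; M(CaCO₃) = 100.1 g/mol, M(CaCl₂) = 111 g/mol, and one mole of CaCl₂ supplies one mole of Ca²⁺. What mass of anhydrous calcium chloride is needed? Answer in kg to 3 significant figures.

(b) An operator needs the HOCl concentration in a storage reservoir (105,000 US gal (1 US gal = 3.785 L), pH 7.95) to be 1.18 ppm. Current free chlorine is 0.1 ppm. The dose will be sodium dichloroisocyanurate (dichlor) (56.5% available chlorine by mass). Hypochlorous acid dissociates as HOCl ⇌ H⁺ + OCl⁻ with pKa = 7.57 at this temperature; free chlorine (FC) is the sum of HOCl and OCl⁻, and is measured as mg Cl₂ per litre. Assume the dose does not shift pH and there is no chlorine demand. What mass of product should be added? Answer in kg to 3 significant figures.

(a) 86.9 kg; (b) 2.75 kg

(a) Volume: 589 m³ = 589,000 L.
(a) Hardness to add: (267 − 134) = 133 mg/L as CaCO₃ × 589,000 L = 78,340 g as CaCO₃.
(a) Moles of Ca²⁺ (1 mol Ca²⁺ ≡ 1 mol CaCO₃): 78,340 / 100.1 g/mol = 782.6 mol.
(a) Mass of CaCl₂: 782.6 × 111 = 86,870 g.

(b) Volume: 105,000 US gal × 3.785 L/gal = 397,425 L.
(b) [OCl⁻]/[HOCl] = 10^(pH − pKa) = 10^(7.95 − 7.57) = 2.399; fraction as HOCl = 1/(1 + 2.399) = 0.2942.
(b) Free chlorine required for 1.18 ppm HOCl: 1.18 / 0.2942 = 4.011 ppm.
(b) FC to add: 4.011 − 0.1 = 3.911 mg/L as Cl₂.
(b) Cl₂ equivalent: 3.911 mg/L × 397,425 L = 1554 g.
(b) Product at 56.5% available Cl: 1554 / 0.565 = 2751 g.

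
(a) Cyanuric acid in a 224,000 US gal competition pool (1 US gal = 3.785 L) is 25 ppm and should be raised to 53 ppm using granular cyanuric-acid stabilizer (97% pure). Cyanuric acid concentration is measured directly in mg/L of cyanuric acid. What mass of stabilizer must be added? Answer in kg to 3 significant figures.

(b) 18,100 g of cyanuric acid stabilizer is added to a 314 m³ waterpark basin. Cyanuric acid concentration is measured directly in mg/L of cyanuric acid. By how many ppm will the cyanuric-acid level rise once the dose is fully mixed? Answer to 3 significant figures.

(a) Volume: 224,000 US gal × 3.785 L/gal = 847,840 L.
(a) CYA to add: (53 − 25) = 28 mg/L × 847,840 L = 23,740 g cyanuric acid.
(a) At 97% purity: 23,740 / 0.97 = 24,470 g product.

(b) Volume: 314 m³ = 314,000 L.
(b) Rise: 18,100 g / 314,000 L × 1000 = 57.64 mg/L.

(a) 24.5 kg; (b) 57.6 ppm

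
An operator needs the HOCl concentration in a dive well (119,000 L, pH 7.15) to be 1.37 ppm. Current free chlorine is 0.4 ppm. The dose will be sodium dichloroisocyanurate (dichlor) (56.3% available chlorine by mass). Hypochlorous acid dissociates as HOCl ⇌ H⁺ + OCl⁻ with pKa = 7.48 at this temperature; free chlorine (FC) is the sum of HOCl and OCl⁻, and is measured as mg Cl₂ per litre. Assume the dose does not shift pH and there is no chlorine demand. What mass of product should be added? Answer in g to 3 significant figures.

340 g

[OCl⁻]/[HOCl] = 10^(pH − pKa) = 10^(7.15 − 7.48) = 0.4677; fraction as HOCl = 1/(1 + 0.4677) = 0.6813.
Free chlorine required for 1.37 ppm HOCl: 1.37 / 0.6813 = 2.011 ppm.
FC to add: 2.011 − 0.4 = 1.611 mg/L as Cl₂.
Cl₂ equivalent: 1.611 mg/L × 119,000 L = 191.7 g.
Product at 56.3% available Cl: 191.7 / 0.563 = 340.5 g.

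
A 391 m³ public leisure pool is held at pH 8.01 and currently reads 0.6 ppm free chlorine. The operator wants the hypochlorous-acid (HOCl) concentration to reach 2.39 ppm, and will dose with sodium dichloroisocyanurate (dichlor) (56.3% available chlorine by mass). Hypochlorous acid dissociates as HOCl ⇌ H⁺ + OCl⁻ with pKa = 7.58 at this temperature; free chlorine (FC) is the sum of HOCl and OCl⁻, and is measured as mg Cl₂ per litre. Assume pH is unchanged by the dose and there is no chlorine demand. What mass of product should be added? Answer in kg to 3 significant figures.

Volume: 391 m³ = 391,000 L.
[OCl⁻]/[HOCl] = 10^(pH − pKa) = 10^(8.01 − 7.58) = 2.692; fraction as HOCl = 1/(1 + 2.692) = 0.2709.
Free chlorine required for 2.39 ppm HOCl: 2.39 / 0.2709 = 8.823 ppm.
FC to add: 8.823 − 0.6 = 8.223 mg/L as Cl₂.
Cl₂ equivalent: 8.223 mg/L × 391,000 L = 3215 g.
Product at 56.3% available Cl: 3215 / 0.563 = 5711 g.

5.71 kg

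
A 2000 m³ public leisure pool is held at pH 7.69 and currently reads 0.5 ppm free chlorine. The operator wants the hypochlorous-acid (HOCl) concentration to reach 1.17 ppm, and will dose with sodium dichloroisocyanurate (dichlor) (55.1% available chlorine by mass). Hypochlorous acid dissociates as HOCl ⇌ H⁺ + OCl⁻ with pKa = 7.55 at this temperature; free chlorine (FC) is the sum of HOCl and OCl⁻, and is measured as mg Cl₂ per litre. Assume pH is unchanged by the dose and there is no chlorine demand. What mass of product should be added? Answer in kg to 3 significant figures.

8.29 kg

Volume: 2000 m³ = 2,000,000 L.
[OCl⁻]/[HOCl] = 10^(pH − pKa) = 10^(7.69 − 7.55) = 1.38; fraction as HOCl = 1/(1 + 1.38) = 0.4201.
Free chlorine required for 1.17 ppm HOCl: 1.17 / 0.4201 = 2.785 ppm.
FC to add: 2.785 − 0.5 = 2.285 mg/L as Cl₂.
Cl₂ equivalent: 2.285 mg/L × 2,000,000 L = 4570 g.
Product at 55.1% available Cl: 4570 / 0.551 = 8294 g.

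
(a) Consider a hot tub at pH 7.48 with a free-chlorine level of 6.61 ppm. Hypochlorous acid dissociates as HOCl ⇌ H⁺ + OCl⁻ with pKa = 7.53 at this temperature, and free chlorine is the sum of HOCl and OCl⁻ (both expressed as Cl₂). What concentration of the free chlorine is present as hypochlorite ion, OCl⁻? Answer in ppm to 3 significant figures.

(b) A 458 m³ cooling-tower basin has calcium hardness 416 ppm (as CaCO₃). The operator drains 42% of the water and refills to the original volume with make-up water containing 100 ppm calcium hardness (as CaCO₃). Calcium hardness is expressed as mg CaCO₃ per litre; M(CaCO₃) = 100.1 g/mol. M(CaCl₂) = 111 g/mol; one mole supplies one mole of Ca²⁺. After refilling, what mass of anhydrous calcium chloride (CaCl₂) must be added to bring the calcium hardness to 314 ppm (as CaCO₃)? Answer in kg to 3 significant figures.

(a) 3.11 ppm; (b) 15.6 kg

(a) [OCl⁻]/[HOCl] = 10^(pH − pKa) = 10^(7.48 − 7.53) = 10^-0.05 = 0.8913.
(a) Fraction as HOCl = 1 / (1 + 0.8913) = 0.5288.
(a) OCl⁻ = (1 − 0.5288) × 6.61 ppm = 3.115 ppm.

(b) Volume: 458 m³ = 458,000 L.
(b) After draining 42% and refilling: 416 × 0.58 + 100 × 0.42 = 283.28 ppm.
(b) Deficit to target: 314 − 283.28 = 30.72 mg/L.
(b) As CaCO₃: 30.72 mg/L × 458,000 L = 14,070 g; ÷ 100.1 = 140.6 mol Ca²⁺.
(b) Mass: 140.6 × 111 = 15,600 g.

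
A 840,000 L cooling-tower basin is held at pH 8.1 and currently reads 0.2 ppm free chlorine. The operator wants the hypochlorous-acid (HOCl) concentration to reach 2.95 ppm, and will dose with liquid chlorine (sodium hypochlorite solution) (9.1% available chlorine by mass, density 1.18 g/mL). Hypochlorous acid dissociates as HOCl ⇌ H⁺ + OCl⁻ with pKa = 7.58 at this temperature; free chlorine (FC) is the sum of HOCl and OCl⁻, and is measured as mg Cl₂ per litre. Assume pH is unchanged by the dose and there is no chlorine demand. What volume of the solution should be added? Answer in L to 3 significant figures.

97.9 L

[OCl⁻]/[HOCl] = 10^(pH − pKa) = 10^(8.1 − 7.58) = 3.311; fraction as HOCl = 1/(1 + 3.311) = 0.2319.
Free chlorine required for 2.95 ppm HOCl: 2.95 / 0.2319 = 12.72 ppm.
FC to add: 12.72 − 0.2 = 12.52 mg/L as Cl₂.
Cl₂ equivalent: 12.52 mg/L × 840,000 L = 10,520 g.
Product at 9.1% available Cl: 10,520 / 0.091 = 115,600 g.
Volume: 115,600 g ÷ 1.18 g/mL = 97,930 mL.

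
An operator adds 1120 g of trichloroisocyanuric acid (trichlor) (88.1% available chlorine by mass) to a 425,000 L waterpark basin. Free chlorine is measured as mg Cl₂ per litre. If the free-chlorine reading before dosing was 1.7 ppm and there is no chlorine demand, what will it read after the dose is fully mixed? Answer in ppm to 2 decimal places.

Available chlorine delivered: 1120 g × 0.881 = 986.7 g as Cl₂.
Concentration rise: 986.7 g / 425,000 L = 2.322 mg/L = 2.32 ppm.
Final FC: 1.7 + 2.32 = 4.02 ppm.

4.02 ppm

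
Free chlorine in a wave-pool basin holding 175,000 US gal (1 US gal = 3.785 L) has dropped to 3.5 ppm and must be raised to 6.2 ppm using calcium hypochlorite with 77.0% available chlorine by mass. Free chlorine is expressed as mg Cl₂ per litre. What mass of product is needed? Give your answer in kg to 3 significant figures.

Volume: 175,000 US gal × 3.785 L/gal = 662,375 L.
Chlorine deficit: 6.2 − 3.5 = 2.7 ppm = 2.7 mg/L as Cl₂.
Cl₂ equivalent needed: 2.7 mg/L × 662,375 L = 1,788,000 mg = 1788 g.
Product at 77.0% available chlorine: 1788 / 0.77 = 2323 g.

2.32 kg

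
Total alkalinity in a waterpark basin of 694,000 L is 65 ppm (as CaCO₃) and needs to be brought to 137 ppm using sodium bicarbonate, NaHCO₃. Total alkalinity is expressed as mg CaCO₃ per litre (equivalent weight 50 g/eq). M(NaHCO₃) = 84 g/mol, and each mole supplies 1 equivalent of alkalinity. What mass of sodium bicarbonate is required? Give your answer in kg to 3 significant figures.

Alkalinity to add: (137 − 65) = 72 mg/L as CaCO₃ × 694,000 L = 49,970 g as CaCO₃.
Equivalents: 49,970 g ÷ 50 g/eq = 999.4 eq.
NaHCO₃ supplies 1 eq per mole → 999.4 mol.
Mass: 999.4 mol × 84 g/mol = 83,950 g.

83.9 kg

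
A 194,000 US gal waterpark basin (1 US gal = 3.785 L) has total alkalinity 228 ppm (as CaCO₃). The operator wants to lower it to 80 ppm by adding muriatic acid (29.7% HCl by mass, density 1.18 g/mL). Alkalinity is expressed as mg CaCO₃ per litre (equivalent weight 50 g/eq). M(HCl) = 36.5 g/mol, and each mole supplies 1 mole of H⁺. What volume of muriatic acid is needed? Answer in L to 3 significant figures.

Volume: 194,000 US gal × 3.785 L/gal = 734,290 L.
Alkalinity to neutralize: (228 − 80) = 148 mg/L as CaCO₃ × 734,290 L = 108,700 g as CaCO₃.
Equivalents of H⁺ required: 108,700 ÷ 50 g/eq = 2173 eq = 2173 mol HCl.
Mass of HCl: 2173 × 36.5 = 79,330 g.
Mass of 29.7% solution: 79,330 / 0.297 = 267,100 g.
Volume: 267,100 g ÷ 1.18 g/mL = 226,400 mL.

226 L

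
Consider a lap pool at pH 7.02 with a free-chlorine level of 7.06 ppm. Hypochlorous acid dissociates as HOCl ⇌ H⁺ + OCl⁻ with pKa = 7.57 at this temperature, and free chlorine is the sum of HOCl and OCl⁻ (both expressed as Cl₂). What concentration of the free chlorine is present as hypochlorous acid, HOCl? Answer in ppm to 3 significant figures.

5.51 ppm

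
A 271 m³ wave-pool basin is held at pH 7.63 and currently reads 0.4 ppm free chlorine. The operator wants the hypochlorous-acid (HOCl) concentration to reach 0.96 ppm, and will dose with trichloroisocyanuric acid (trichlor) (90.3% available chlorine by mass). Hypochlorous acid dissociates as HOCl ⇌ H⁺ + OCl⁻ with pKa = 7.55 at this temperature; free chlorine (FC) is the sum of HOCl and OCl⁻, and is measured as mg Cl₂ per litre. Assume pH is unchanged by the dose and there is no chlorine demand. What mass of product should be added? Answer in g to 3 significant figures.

514 g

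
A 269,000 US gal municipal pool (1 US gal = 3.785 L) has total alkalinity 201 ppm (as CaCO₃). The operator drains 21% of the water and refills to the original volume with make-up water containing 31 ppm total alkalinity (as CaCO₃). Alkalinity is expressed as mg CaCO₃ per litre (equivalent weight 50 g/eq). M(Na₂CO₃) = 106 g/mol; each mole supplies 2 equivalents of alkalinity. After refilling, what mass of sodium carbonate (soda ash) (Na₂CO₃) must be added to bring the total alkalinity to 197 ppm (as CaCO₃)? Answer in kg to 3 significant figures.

Volume: 269,000 US gal × 3.785 L/gal = 1,018,165 L.
After draining 21% and refilling: 201 × 0.79 + 31 × 0.21 = 165.3 ppm.
Deficit to target: 197 − 165.3 = 31.7 mg/L.
As CaCO₃: 31.7 mg/L × 1,018,165 L = 32,280 g; ÷ 50 g/eq ÷ 2 = 322.8 mol Na₂CO₃.
Mass: 322.8 × 106 = 34,210 g.

34.2 kg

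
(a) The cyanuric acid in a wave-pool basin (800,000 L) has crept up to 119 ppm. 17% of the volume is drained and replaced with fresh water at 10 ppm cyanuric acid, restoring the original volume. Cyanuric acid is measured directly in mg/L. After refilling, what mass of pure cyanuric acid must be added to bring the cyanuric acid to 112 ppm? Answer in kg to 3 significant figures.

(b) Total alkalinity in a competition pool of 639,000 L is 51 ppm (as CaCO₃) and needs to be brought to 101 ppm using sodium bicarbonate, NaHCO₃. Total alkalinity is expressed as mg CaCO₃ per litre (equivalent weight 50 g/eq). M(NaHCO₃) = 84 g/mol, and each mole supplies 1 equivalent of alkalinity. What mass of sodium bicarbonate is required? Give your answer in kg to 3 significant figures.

(a) 9.22 kg; (b) 53.7 kg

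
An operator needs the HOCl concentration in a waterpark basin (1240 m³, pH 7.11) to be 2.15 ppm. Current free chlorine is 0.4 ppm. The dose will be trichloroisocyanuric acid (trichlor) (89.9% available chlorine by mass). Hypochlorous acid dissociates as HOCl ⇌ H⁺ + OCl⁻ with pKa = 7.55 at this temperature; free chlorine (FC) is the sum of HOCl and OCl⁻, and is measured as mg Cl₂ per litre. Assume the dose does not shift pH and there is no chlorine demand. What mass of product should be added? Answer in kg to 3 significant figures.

3.49 kg

Volume: 1240 m³ = 1,240,000 L.
[OCl⁻]/[HOCl] = 10^(pH − pKa) = 10^(7.11 − 7.55) = 0.3631; fraction as HOCl = 1/(1 + 0.3631) = 0.7336.
Free chlorine required for 2.15 ppm HOCl: 2.15 / 0.7336 = 2.931 ppm.
FC to add: 2.931 − 0.4 = 2.531 mg/L as Cl₂.
Cl₂ equivalent: 2.531 mg/L × 1,240,000 L = 3138 g.
Product at 89.9% available Cl: 3138 / 0.899 = 3491 g.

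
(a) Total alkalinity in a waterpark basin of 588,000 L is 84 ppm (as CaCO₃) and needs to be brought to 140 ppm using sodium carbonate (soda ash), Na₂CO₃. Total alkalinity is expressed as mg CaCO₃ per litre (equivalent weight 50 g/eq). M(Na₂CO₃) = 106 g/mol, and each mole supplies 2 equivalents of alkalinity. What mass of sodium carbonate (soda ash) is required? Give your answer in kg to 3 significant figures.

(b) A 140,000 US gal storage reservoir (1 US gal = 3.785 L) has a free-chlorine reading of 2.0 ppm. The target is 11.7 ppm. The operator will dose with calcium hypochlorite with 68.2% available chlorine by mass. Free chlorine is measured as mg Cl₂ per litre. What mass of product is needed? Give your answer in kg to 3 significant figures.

(a) Alkalinity to add: (140 − 84) = 56 mg/L as CaCO₃ × 588,000 L = 32,930 g as CaCO₃.
(a) Equivalents: 32,930 g ÷ 50 g/eq = 658.6 eq.
(a) Each mole of Na₂CO₃ supplies 2 eq, so 658.6 / 2 = 329.3 mol.
(a) Mass: 329.3 mol × 106 g/mol = 34,900 g.

(b) Volume: 140,000 US gal × 3.785 L/gal = 529,900 L.
(b) Chlorine deficit: 11.7 − 2.0 = 9.7 ppm = 9.7 mg/L as Cl₂.
(b) Cl₂ equivalent needed: 9.7 mg/L × 529,900 L = 5,140,000 mg = 5140 g.
(b) Product at 68.2% available chlorine: 5140 / 0.682 = 7537 g.

(a) 34.9 kg; (b) 7.54 kg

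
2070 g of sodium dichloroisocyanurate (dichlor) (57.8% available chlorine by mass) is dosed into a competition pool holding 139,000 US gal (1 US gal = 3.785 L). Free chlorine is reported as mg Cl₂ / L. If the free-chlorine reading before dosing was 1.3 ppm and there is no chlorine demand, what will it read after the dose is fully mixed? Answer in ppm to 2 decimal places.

3.57 ppm

Volume: 139,000 US gal × 3.785 L/gal = 526,115 L.
Available chlorine delivered: 2070 g × 0.578 = 1196 g as Cl₂.
Concentration rise: 1196 g / 526,115 L = 2.274 mg/L = 2.27 ppm.
Final FC: 1.3 + 2.27 = 3.57 ppm.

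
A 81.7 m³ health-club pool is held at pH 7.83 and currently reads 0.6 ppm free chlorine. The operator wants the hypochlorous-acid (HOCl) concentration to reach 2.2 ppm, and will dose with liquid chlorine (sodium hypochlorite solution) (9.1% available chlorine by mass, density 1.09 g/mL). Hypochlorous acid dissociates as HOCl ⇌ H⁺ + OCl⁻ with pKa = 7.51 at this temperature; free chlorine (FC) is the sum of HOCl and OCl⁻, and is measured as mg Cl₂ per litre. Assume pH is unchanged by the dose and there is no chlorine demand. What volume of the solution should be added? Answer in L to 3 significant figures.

5.10 L

Volume: 81.7 m³ = 81,700 L.
[OCl⁻]/[HOCl] = 10^(pH − pKa) = 10^(7.83 − 7.51) = 2.089; fraction as HOCl = 1/(1 + 2.089) = 0.3237.
Free chlorine required for 2.2 ppm HOCl: 2.2 / 0.3237 = 6.796 ppm.
FC to add: 6.796 − 0.6 = 6.196 mg/L as Cl₂.
Cl₂ equivalent: 6.196 mg/L × 81,700 L = 506.3 g.
Product at 9.1% available Cl: 506.3 / 0.091 = 5563 g.
Volume: 5563 g ÷ 1.09 g/mL = 5104 mL.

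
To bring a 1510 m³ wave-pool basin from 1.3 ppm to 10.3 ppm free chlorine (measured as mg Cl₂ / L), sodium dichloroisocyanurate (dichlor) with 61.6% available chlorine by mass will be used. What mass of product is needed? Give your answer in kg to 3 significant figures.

22.1 kg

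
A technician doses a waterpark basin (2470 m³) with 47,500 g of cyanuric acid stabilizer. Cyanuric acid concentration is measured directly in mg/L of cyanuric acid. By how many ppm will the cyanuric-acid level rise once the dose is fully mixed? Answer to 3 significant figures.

19.2 ppm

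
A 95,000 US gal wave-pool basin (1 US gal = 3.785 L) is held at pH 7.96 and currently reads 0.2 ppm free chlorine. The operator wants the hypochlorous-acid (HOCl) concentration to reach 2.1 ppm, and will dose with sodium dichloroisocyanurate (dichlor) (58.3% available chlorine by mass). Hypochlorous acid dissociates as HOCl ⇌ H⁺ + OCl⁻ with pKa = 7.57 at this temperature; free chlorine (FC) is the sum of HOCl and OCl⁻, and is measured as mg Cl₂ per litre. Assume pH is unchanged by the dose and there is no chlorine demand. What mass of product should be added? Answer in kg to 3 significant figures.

Volume: 95,000 US gal × 3.785 L/gal = 359,575 L.
[OCl⁻]/[HOCl] = 10^(pH − pKa) = 10^(7.96 − 7.57) = 2.455; fraction as HOCl = 1/(1 + 2.455) = 0.2895.
Free chlorine required for 2.1 ppm HOCl: 2.1 / 0.2895 = 7.255 ppm.
FC to add: 7.255 − 0.2 = 7.055 mg/L as Cl₂.
Cl₂ equivalent: 7.055 mg/L × 359,575 L = 2537 g.
Product at 58.3% available Cl: 2537 / 0.583 = 4351 g.

4.35 kg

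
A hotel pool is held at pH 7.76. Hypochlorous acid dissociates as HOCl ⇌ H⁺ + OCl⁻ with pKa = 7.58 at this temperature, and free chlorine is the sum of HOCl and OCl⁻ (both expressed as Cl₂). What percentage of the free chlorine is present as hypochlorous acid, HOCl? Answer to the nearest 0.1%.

[OCl⁻]/[HOCl] = 10^(pH − pKa) = 10^(7.76 − 7.58) = 10^0.18 = 1.514.
Fraction as HOCl = 1 / (1 + 1.514) = 0.3978.

39.8%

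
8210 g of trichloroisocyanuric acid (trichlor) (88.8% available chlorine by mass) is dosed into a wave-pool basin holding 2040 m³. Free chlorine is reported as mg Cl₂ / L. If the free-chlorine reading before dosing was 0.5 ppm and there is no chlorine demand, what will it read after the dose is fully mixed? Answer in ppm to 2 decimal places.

Volume: 2040 m³ = 2,040,000 L.
Available chlorine delivered: 8210 g × 0.888 = 7290 g as Cl₂.
Concentration rise: 7290 g / 2,040,000 L = 3.574 mg/L = 3.57 ppm.
Final FC: 0.5 + 3.57 = 4.07 ppm.

4.07 ppm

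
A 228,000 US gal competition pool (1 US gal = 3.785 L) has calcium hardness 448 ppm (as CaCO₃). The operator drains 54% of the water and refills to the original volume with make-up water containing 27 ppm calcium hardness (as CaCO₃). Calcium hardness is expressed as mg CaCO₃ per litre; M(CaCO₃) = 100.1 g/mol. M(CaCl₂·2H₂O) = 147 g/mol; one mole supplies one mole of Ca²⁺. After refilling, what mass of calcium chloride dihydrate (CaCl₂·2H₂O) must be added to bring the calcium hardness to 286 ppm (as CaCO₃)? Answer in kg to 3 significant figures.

82.8 kg

Volume: 228,000 US gal × 3.785 L/gal = 862,980 L.
After draining 54% and refilling: 448 × 0.46 + 27 × 0.54 = 220.66 ppm.
Deficit to target: 286 − 220.66 = 65.34 mg/L.
As CaCO₃: 65.34 mg/L × 862,980 L = 56,390 g; ÷ 100.1 = 563.3 mol Ca²⁺.
Mass: 563.3 × 147 = 82,810 g.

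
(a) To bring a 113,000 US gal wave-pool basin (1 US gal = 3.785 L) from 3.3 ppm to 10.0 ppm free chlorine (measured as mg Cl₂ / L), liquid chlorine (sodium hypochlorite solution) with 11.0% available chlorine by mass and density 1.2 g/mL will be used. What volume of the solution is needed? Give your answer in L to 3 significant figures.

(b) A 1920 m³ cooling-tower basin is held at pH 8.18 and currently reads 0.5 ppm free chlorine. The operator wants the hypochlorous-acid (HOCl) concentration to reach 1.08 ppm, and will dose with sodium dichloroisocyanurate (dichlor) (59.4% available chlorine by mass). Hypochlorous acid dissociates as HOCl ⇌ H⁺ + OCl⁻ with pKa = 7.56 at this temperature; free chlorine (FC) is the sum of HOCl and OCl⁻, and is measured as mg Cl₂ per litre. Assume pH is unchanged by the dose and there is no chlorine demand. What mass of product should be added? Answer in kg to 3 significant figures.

(a) Volume: 113,000 US gal × 3.785 L/gal = 427,705 L.
(a) Chlorine deficit: 10.0 − 3.3 = 6.7 ppm = 6.7 mg/L as Cl₂.
(a) Cl₂ equivalent needed: 6.7 mg/L × 427,705 L = 2,866,000 mg = 2866 g.
(a) Product at 11.0% available chlorine: 2866 / 0.11 = 26,050 g.
(a) Volume at density 1.2 g/mL: 26,050 g ÷ 1.2 g/mL = 21,710 mL.

(b) Volume: 1920 m³ = 1,920,000 L.
(b) [OCl⁻]/[HOCl] = 10^(pH − pKa) = 10^(8.18 − 7.56) = 4.169; fraction as HOCl = 1/(1 + 4.169) = 0.1935.
(b) Free chlorine required for 1.08 ppm HOCl: 1.08 / 0.1935 = 5.582 ppm.
(b) FC to add: 5.582 − 0.5 = 5.082 mg/L as Cl₂.
(b) Cl₂ equivalent: 5.082 mg/L × 1,920,000 L = 9758 g.
(b) Product at 59.4% available Cl: 9758 / 0.594 = 16,430 g.

(a) 21.7 L; (b) 16.4 kg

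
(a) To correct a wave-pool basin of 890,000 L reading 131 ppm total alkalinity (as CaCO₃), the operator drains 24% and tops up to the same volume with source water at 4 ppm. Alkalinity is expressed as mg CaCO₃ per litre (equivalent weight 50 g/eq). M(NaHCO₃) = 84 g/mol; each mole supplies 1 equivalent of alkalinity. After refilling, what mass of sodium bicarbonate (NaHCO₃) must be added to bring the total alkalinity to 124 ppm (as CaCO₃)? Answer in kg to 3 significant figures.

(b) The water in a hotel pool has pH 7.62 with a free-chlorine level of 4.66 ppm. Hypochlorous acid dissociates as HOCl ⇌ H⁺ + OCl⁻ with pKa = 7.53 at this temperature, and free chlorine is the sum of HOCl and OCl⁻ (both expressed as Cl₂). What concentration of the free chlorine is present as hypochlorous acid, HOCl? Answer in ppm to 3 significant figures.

(a) After draining 24% and refilling: 131 × 0.76 + 4 × 0.24 = 100.52 ppm.
(a) Deficit to target: 124 − 100.52 = 23.48 mg/L.
(a) As CaCO₃: 23.48 mg/L × 890,000 L = 20,900 g; ÷ 50 g/eq ÷ 1 = 417.9 mol NaHCO₃.
(a) Mass: 417.9 × 84 = 35,110 g.

(b) [OCl⁻]/[HOCl] = 10^(pH − pKa) = 10^(7.62 − 7.53) = 10^0.09 = 1.23.
(b) Fraction as HOCl = 1 / (1 + 1.23) = 0.4484.
(b) HOCl = 0.4484 × 4.66 ppm = 2.089 ppm.

(a) 35.1 kg; (b) 2.09 ppm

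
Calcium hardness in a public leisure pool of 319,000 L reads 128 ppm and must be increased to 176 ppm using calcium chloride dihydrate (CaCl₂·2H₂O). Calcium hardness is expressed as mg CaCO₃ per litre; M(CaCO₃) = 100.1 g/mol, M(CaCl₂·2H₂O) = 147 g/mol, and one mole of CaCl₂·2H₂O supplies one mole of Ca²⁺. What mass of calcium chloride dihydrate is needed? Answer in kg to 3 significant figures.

22.5 kg

Hardness to add: (176 − 128) = 48 mg/L as CaCO₃ × 319,000 L = 15,310 g as CaCO₃.
Moles of Ca²⁺ (1 mol Ca²⁺ ≡ 1 mol CaCO₃): 15,310 / 100.1 g/mol = 153 mol.
Mass of CaCl₂·2H₂O: 153 × 147 = 22,490 g.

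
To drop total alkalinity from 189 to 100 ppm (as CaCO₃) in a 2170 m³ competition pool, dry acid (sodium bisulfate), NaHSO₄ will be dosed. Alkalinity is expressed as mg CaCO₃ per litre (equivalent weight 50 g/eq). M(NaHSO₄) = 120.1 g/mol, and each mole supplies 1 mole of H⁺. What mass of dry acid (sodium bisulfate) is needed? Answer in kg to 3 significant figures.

464 kg

Volume: 2170 m³ = 2,170,000 L.
Alkalinity to neutralize: (189 − 100) = 89 mg/L as CaCO₃ × 2,170,000 L = 193,100 g as CaCO₃.
Equivalents of H⁺ required: 193,100 ÷ 50 g/eq = 3863 eq = 3863 mol NaHSO₄.
Mass of NaHSO₄: 3863 × 120.1 = 463,900 g.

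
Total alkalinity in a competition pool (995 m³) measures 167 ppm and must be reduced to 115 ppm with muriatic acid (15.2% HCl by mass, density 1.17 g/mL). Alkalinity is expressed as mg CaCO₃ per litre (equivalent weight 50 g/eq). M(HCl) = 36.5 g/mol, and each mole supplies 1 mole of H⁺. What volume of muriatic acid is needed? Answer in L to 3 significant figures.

212 L

Volume: 995 m³ = 995,000 L.
Alkalinity to neutralize: (167 − 115) = 52 mg/L as CaCO₃ × 995,000 L = 51,740 g as CaCO₃.
Equivalents of H⁺ required: 51,740 ÷ 50 g/eq = 1035 eq = 1035 mol HCl.
Mass of HCl: 1035 × 36.5 = 37,770 g.
Mass of 15.2% solution: 37,770 / 0.152 = 248,500 g.
Volume: 248,500 g ÷ 1.17 g/mL = 212,400 mL.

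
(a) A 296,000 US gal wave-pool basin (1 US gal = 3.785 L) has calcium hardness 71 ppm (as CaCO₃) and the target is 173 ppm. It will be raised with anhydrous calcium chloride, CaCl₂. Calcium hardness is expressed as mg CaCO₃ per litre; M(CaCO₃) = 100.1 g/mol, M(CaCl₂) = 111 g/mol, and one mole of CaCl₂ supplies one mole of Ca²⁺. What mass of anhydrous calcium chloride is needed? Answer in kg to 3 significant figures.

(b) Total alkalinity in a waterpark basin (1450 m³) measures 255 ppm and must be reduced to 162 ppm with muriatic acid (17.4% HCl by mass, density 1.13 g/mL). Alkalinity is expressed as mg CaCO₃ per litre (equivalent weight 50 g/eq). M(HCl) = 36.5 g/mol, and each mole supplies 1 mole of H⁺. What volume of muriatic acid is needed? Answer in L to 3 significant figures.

(a) 127 kg; (b) 501 L

(a) Volume: 296,000 US gal × 3.785 L/gal = 1,120,360 L.
(a) Hardness to add: (173 − 71) = 102 mg/L as CaCO₃ × 1,120,360 L = 114,300 g as CaCO₃.
(a) Moles of Ca²⁺ (1 mol Ca²⁺ ≡ 1 mol CaCO₃): 114,300 / 100.1 g/mol = 1142 mol.
(a) Mass of CaCl₂: 1142 × 111 = 126,700 g.

(b) Volume: 1450 m³ = 1,450,000 L.
(b) Alkalinity to neutralize: (255 − 162) = 93 mg/L as CaCO₃ × 1,450,000 L = 134,800 g as CaCO₃.
(b) Equivalents of H⁺ required: 134,800 ÷ 50 g/eq = 2697 eq = 2697 mol HCl.
(b) Mass of HCl: 2697 × 36.5 = 98,440 g.
(b) Mass of 17.4% solution: 98,440 / 0.174 = 565,800 g.
(b) Volume: 565,800 g ÷ 1.13 g/mL = 500,700 mL.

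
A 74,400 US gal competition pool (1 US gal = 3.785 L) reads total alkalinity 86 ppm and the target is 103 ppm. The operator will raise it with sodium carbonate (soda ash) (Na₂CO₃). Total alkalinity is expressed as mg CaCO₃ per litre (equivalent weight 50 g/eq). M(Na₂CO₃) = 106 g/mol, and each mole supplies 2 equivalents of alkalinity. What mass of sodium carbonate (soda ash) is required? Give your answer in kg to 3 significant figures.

5.07 kg

Volume: 74,400 US gal × 3.785 L/gal = 281,604 L.
Alkalinity to add: (103 − 86) = 17 mg/L as CaCO₃ × 281,604 L = 4787 g as CaCO₃.
Equivalents: 4787 g ÷ 50 g/eq = 95.75 eq.
Each mole of Na₂CO₃ supplies 2 eq, so 95.75 / 2 = 47.87 mol.
Mass: 47.87 mol × 106 g/mol = 5075 g.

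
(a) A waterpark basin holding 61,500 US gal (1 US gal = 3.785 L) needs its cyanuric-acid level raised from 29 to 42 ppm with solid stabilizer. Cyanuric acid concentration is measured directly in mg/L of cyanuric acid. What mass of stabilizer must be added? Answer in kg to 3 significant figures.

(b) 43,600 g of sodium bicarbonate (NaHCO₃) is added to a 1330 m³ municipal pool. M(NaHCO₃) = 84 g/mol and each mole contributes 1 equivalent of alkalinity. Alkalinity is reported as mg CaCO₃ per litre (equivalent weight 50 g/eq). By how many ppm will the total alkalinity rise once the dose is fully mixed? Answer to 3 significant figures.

(a) 3.03 kg; (b) 19.5 ppm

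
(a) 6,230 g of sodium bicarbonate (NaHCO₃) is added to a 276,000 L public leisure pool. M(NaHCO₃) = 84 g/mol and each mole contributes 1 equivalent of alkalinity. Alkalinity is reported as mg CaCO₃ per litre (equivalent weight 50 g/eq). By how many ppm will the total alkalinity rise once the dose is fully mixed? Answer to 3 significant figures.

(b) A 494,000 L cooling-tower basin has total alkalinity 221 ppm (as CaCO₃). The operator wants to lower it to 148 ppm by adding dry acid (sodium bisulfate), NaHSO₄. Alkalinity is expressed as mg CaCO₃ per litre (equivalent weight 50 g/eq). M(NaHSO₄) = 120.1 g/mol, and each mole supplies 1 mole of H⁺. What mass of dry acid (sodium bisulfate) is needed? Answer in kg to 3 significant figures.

(a) 13.4 ppm; (b) 86.6 kg

(a) Moles of NaHCO₃: 6,230 g ÷ 84 g/mol = 74.17 mol → 74.17 eq of alkalinity.
(a) As CaCO₃: 74.17 eq × 50 g/eq = 3708 g.
(a) Rise: 3708 g / 276,000 L × 1000 = 13.44 mg/L.

(b) Alkalinity to neutralize: (221 − 148) = 73 mg/L as CaCO₃ × 494,000 L = 36,060 g as CaCO₃.
(b) Equivalents of H⁺ required: 36,060 ÷ 50 g/eq = 721.2 eq = 721.2 mol NaHSO₄.
(b) Mass of NaHSO₄: 721.2 × 120.1 = 86,620 g.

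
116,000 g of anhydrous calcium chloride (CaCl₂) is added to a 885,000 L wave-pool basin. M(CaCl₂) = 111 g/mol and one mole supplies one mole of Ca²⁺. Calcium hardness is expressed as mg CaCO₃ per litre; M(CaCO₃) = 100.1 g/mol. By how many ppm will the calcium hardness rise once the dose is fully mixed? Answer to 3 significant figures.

Moles of Ca²⁺: 116,000 g ÷ 111 g/mol = 1045 mol.
As CaCO₃: 1045 mol × 100.1 g/mol = 104,600 g.
Rise: 104,600 g / 885,000 L × 1000 = 118.2 mg/L.

118 ppm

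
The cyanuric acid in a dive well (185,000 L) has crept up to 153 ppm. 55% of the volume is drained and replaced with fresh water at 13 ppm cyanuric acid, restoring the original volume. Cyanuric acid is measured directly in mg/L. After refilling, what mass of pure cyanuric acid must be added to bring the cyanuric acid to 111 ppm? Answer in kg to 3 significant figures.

6.47 kg

After draining 55% and refilling: 153 × 0.45 + 13 × 0.55 = 76 ppm.
Deficit to target: 111 − 76 = 35 mg/L.
Mass: 35 mg/L × 185,000 L = 6475 g cyanuric acid.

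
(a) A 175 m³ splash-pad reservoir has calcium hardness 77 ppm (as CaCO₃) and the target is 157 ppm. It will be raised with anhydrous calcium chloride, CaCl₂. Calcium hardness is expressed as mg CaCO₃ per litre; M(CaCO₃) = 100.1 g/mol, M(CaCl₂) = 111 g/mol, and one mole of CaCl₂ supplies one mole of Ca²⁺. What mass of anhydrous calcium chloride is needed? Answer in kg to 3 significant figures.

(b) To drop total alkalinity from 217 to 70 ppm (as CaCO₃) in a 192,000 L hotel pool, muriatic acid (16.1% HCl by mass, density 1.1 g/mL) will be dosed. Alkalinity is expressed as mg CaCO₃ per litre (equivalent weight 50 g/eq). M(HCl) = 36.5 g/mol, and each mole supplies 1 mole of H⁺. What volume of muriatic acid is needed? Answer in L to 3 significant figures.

(a) 15.5 kg; (b) 116 L

(a) Volume: 175 m³ = 175,000 L.
(a) Hardness to add: (157 − 77) = 80 mg/L as CaCO₃ × 175,000 L = 14,000 g as CaCO₃.
(a) Moles of Ca²⁺ (1 mol Ca²⁺ ≡ 1 mol CaCO₃): 14,000 / 100.1 g/mol = 139.9 mol.
(a) Mass of CaCl₂: 139.9 × 111 = 15,520 g.

(b) Alkalinity to neutralize: (217 − 70) = 147 mg/L as CaCO₃ × 192,000 L = 28,220 g as CaCO₃.
(b) Equivalents of H⁺ required: 28,220 ÷ 50 g/eq = 564.5 eq = 564.5 mol HCl.
(b) Mass of HCl: 564.5 × 36.5 = 20,600 g.
(b) Mass of 16.1% solution: 20,600 / 0.161 = 128,000 g.
(b) Volume: 128,000 g ÷ 1.1 g/mL = 116,300 mL.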